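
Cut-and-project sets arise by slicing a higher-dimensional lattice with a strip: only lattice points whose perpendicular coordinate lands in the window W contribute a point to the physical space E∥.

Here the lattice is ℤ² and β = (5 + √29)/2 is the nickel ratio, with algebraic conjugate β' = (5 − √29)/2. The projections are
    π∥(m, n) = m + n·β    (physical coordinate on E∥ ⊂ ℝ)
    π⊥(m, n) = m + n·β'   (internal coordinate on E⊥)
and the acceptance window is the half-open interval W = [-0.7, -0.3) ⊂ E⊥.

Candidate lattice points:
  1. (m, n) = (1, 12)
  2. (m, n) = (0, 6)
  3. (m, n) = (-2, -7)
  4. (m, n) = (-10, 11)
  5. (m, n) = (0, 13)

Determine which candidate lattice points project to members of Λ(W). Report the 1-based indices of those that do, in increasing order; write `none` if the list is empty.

β' = (5−√29)/2 ≈ -0.19258.
[1] lift (1,12): star map gives -1.31099; window check -0.7 ≤ -1.31099 < -0.3 is false → out
[2] lift (0,6): star map gives -1.15549; window check -0.7 ≤ -1.15549 < -0.3 is false → out
[3] lift (-2,-7): star map gives -0.65192; window check -0.7 ≤ -0.65192 < -0.3 is true → IN Λ
[4] lift (-10,11): star map gives -12.11841; window check -0.7 ≤ -12.11841 < -0.3 is false → out
[5] lift (0,13): star map gives -2.50357; window check -0.7 ≤ -2.50357 < -0.3 is false → out

3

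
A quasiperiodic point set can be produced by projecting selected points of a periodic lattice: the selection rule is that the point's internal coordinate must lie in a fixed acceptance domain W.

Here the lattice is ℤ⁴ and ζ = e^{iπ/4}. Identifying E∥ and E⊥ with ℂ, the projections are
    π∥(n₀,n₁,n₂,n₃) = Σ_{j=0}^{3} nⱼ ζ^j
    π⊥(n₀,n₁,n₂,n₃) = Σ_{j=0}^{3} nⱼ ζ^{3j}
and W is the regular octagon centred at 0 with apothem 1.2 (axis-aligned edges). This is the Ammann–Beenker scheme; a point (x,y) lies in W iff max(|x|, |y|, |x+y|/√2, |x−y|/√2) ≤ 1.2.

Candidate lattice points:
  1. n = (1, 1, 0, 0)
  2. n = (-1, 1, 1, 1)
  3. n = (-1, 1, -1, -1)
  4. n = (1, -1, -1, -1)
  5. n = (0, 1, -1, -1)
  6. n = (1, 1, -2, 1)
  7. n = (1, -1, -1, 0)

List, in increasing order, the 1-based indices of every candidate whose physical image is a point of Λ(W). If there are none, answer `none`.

1, 2, 4

π⊥(n) = n₀ + n₁ζ³ + n₂ζ⁶ + n₃ζ⁹ where ζ = e^{iπ/4}.
candidate 1: n = (1, 1, 0, 0) → π⊥ ≈ (+0.292893, +0.707107); max(|x|,|y|,|x±y|/√2) = 0.707107 ≤ 1.2 ⇒ ∈ W
candidate 2: n = (-1, 1, 1, 1) → π⊥ ≈ (-1.000000, +0.414214); max(|x|,|y|,|x±y|/√2) = 1.000000 ≤ 1.2 ⇒ ∈ W
candidate 3: n = (-1, 1, -1, -1) → π⊥ ≈ (-2.414214, +1.000000); max(|x|,|y|,|x±y|/√2) = 2.414214 > 1.2 ⇒ ∉ W
candidate 4: n = (1, -1, -1, -1) → π⊥ ≈ (+1.000000, -0.414214); max(|x|,|y|,|x±y|/√2) = 1.000000 ≤ 1.2 ⇒ ∈ W
candidate 5: n = (0, 1, -1, -1) → π⊥ ≈ (-1.414214, +1.000000); max(|x|,|y|,|x±y|/√2) = 1.707107 > 1.2 ⇒ ∉ W
candidate 6: n = (1, 1, -2, 1) → π⊥ ≈ (+1.000000, +3.414214); max(|x|,|y|,|x±y|/√2) = 3.414214 > 1.2 ⇒ ∉ W
candidate 7: n = (1, -1, -1, 0) → π⊥ ≈ (+1.707107, +0.292893); max(|x|,|y|,|x±y|/√2) = 1.707107 > 1.2 ⇒ ∉ W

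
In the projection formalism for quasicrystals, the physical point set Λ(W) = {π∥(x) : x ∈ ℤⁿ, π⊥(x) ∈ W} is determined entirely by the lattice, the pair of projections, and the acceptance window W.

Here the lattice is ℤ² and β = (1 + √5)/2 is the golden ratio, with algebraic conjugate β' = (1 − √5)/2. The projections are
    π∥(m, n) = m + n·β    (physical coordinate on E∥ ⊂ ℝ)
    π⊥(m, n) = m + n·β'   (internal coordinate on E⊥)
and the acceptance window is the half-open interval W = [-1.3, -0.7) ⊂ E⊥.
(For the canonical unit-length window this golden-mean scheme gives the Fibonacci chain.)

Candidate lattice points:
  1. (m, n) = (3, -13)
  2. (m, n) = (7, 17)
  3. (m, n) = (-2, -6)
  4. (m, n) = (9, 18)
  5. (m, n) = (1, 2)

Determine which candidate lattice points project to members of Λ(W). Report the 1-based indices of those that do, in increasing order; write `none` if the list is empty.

none

Numerically β ≈ 1.61803 and β' = −1/β ≈ -0.61803.
#1 (3,-13): internal coord 3 + (-13)·β' = +11.03444; +11.03444 ∉ [-1.3, -0.7) → out
#2 (7,17): internal coord 7 + (17)·β' = -3.50658; -3.50658 ∉ [-1.3, -0.7) → out
#3 (-2,-6): internal coord -2 + (-6)·β' = +1.70820; +1.70820 ∉ [-1.3, -0.7) → out
#4 (9,18): internal coord 9 + (18)·β' = -2.12461; -2.12461 ∉ [-1.3, -0.7) → out
#5 (1,2): internal coord 1 + (2)·β' = -0.23607; -0.23607 ∉ [-1.3, -0.7) → out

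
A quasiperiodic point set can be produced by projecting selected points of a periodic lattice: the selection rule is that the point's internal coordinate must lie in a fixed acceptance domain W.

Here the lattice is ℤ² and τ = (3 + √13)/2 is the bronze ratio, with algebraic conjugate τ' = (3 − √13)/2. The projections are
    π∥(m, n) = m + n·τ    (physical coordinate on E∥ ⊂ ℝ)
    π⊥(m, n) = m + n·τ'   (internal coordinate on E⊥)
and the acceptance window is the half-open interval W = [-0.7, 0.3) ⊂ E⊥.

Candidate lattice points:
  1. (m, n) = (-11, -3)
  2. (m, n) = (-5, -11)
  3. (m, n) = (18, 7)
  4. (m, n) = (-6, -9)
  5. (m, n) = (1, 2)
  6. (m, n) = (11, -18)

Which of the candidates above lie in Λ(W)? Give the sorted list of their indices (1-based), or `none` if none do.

Compute τ' = (3−√13)/2 = -0.30278, so π⊥(m,n) = m -0.30278·n.
#1 (-11,-3): internal coord -11 + (-3)·τ' = -10.09167; -10.09167 ∉ [-0.7, 0.3) → out
#2 (-5,-11): internal coord -5 + (-11)·τ' = -1.66947; -1.66947 ∉ [-0.7, 0.3) → out
#3 (18,7): internal coord 18 + (7)·τ' = +15.88057; +15.88057 ∉ [-0.7, 0.3) → out
#4 (-6,-9): internal coord -6 + (-9)·τ' = -3.27502; -3.27502 ∉ [-0.7, 0.3) → out
#5 (1,2): internal coord 1 + (2)·τ' = +0.39445; +0.39445 ∉ [-0.7, 0.3) → out
#6 (11,-18): internal coord 11 + (-18)·τ' = +16.44996; +16.44996 ∉ [-0.7, 0.3) → out

none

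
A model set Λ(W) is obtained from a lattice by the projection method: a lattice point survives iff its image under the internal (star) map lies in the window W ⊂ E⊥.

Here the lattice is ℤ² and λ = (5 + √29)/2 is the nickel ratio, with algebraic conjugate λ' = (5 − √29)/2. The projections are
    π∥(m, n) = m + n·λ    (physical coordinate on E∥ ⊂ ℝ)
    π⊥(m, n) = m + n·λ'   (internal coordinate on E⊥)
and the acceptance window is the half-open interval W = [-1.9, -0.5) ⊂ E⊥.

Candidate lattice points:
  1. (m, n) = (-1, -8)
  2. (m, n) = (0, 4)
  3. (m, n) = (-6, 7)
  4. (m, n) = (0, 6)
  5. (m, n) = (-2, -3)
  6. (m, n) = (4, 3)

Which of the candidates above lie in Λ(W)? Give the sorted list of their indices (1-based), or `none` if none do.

2, 4, 5

Numerically λ ≈ 5.19258 and λ' = −1/λ ≈ -0.19258.
candidate 1: (m,n)=(-1,-8) → π∥ = -1-8·λ ≈ -42.54066, π⊥ = -1-8·λ' ≈ 0.54066 ∉ [-1.9, -0.5) ⇒ out
candidate 2: (m,n)=(0,4) → π∥ = 0+4·λ ≈ 20.77033, π⊥ = 0+4·λ' ≈ -0.77033 ∈ [-1.9, -0.5) ⇒ IN Λ
candidate 3: (m,n)=(-6,7) → π∥ = -6+7·λ ≈ 30.34808, π⊥ = -6+7·λ' ≈ -7.34808 ∉ [-1.9, -0.5) ⇒ out
candidate 4: (m,n)=(0,6) → π∥ = 0+6·λ ≈ 31.15549, π⊥ = 0+6·λ' ≈ -1.15549 ∈ [-1.9, -0.5) ⇒ IN Λ
candidate 5: (m,n)=(-2,-3) → π∥ = -2-3·λ ≈ -17.57775, π⊥ = -2-3·λ' ≈ -1.42225 ∈ [-1.9, -0.5) ⇒ IN Λ
candidate 6: (m,n)=(4,3) → π∥ = 4+3·λ ≈ 19.57775, π⊥ = 4+3·λ' ≈ 3.42225 ∉ [-1.9, -0.5) ⇒ out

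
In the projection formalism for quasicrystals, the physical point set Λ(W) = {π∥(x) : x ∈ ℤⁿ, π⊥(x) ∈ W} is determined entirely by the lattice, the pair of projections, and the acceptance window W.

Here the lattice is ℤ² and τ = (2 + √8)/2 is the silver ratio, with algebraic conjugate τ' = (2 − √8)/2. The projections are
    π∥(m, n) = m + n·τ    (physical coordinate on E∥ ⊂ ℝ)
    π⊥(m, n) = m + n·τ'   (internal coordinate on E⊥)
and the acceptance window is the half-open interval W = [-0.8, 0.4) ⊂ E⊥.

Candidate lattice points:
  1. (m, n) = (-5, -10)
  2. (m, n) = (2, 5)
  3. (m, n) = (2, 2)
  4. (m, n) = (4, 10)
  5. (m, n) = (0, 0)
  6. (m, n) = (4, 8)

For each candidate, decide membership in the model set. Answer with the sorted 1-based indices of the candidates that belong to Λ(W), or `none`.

2, 4, 5

τ' = (2−√8)/2 ≈ -0.4142.
#1 (-5,-10): internal coord -5 + (-10)·τ' = -0.8579; -0.8579 ∉ [-0.8, 0.4) → out
#2 (2,5): internal coord 2 + (5)·τ' = -0.0711; -0.0711 ∈ [-0.8, 0.4) → IN Λ
#3 (2,2): internal coord 2 + (2)·τ' = +1.1716; +1.1716 ∉ [-0.8, 0.4) → out
#4 (4,10): internal coord 4 + (10)·τ' = -0.1421; -0.1421 ∈ [-0.8, 0.4) → IN Λ
#5 (0,0): internal coord 0 + (0)·τ' = +0.0000; +0.0000 ∈ [-0.8, 0.4) → IN Λ
#6 (4,8): internal coord 4 + (8)·τ' = +0.6863; +0.6863 ∉ [-0.8, 0.4) → out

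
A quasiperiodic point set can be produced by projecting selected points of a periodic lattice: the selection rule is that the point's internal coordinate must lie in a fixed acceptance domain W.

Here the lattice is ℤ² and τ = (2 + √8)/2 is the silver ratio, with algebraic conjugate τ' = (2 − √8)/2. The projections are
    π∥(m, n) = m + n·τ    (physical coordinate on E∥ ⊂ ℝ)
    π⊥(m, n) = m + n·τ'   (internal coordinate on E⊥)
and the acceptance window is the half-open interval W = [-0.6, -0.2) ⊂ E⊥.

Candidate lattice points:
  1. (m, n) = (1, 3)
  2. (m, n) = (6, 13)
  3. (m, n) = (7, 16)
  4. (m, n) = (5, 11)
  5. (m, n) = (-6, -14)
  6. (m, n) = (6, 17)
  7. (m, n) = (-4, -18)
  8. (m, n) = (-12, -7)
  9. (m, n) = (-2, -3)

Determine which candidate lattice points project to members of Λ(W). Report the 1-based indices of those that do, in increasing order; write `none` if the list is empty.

τ' = (2−√8)/2 ≈ -0.414214.
candidate 1: (m,n)=(1,3) → π∥ = 1+3·τ ≈ 8.242641, π⊥ = 1+3·τ' ≈ -0.242641 ∈ [-0.6, -0.2) ⇒ IN Λ
candidate 2: (m,n)=(6,13) → π∥ = 6+13·τ ≈ 37.384776, π⊥ = 6+13·τ' ≈ 0.615224 ∉ [-0.6, -0.2) ⇒ out
candidate 3: (m,n)=(7,16) → π∥ = 7+16·τ ≈ 45.627417, π⊥ = 7+16·τ' ≈ 0.372583 ∉ [-0.6, -0.2) ⇒ out
candidate 4: (m,n)=(5,11) → π∥ = 5+11·τ ≈ 31.556349, π⊥ = 5+11·τ' ≈ 0.443651 ∉ [-0.6, -0.2) ⇒ out
candidate 5: (m,n)=(-6,-14) → π∥ = -6-14·τ ≈ -39.798990, π⊥ = -6-14·τ' ≈ -0.201010 ∈ [-0.6, -0.2) ⇒ IN Λ
candidate 6: (m,n)=(6,17) → π∥ = 6+17·τ ≈ 47.041631, π⊥ = 6+17·τ' ≈ -1.041631 ∉ [-0.6, -0.2) ⇒ out
candidate 7: (m,n)=(-4,-18) → π∥ = -4-18·τ ≈ -47.455844, π⊥ = -4-18·τ' ≈ 3.455844 ∉ [-0.6, -0.2) ⇒ out
candidate 8: (m,n)=(-12,-7) → π∥ = -12-7·τ ≈ -28.899495, π⊥ = -12-7·τ' ≈ -9.100505 ∉ [-0.6, -0.2) ⇒ out
candidate 9: (m,n)=(-2,-3) → π∥ = -2-3·τ ≈ -9.242641, π⊥ = -2-3·τ' ≈ -0.757359 ∉ [-0.6, -0.2) ⇒ out

1, 5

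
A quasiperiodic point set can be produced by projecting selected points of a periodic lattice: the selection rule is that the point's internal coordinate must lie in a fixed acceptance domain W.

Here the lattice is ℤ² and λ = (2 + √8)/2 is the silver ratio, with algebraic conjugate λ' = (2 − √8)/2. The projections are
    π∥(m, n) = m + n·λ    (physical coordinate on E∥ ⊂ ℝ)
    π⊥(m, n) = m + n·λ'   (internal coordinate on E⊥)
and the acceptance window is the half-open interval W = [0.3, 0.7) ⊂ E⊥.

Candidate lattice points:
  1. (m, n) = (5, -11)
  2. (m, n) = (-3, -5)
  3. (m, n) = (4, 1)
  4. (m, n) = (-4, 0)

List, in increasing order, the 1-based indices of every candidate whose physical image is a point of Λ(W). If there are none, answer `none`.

λ' = (2−√8)/2 ≈ -0.414214.
[1] lift (5,-11): star map gives 9.556349; window check 0.3 ≤ 9.556349 < 0.7 is false → out
[2] lift (-3,-5): star map gives -0.928932; window check 0.3 ≤ -0.928932 < 0.7 is false → out
[3] lift (4,1): star map gives 3.585786; window check 0.3 ≤ 3.585786 < 0.7 is false → out
[4] lift (-4,0): star map gives -4.000000; window check 0.3 ≤ -4.000000 < 0.7 is false → out

none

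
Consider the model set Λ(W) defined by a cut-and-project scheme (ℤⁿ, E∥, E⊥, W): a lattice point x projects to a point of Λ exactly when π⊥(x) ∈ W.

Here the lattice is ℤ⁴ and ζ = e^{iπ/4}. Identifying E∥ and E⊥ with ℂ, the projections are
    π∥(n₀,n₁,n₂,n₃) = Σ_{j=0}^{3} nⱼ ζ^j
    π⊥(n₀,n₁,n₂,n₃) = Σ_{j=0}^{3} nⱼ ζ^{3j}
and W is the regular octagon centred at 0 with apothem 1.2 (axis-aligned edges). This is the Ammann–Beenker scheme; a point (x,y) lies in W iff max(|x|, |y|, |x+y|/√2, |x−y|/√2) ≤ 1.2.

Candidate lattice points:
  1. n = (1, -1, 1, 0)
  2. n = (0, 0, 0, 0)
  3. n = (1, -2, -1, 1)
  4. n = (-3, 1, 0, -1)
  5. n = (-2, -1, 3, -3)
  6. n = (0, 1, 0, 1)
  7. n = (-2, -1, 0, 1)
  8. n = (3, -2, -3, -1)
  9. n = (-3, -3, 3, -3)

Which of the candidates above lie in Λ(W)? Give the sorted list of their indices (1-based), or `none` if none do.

2, 7

Internal map: ζ^{3j} for j=0..3 gives (1,0), (−√2/2,√2/2), (0,−1), (√2/2,√2/2).
#1 (1, -1, 1, 0): internal (1.70711, -1.70711); octagon support 2.41421 vs apothem 1.2 → ∉ W
#2 (0, 0, 0, 0): internal (0.00000, 0.00000); octagon support 0.00000 vs apothem 1.2 → ∈ W
#3 (1, -2, -1, 1): internal (3.12132, 0.29289); octagon support 3.12132 vs apothem 1.2 → ∉ W
#4 (-3, 1, 0, -1): internal (-4.41421, 0.00000); octagon support 4.41421 vs apothem 1.2 → ∉ W
#5 (-2, -1, 3, -3): internal (-3.41421, -5.82843); octagon support 6.53553 vs apothem 1.2 → ∉ W
#6 (0, 1, 0, 1): internal (0.00000, 1.41421); octagon support 1.41421 vs apothem 1.2 → ∉ W
#7 (-2, -1, 0, 1): internal (-0.58579, 0.00000); octagon support 0.58579 vs apothem 1.2 → ∈ W
#8 (3, -2, -3, -1): internal (3.70711, 0.87868); octagon support 3.70711 vs apothem 1.2 → ∉ W
#9 (-3, -3, 3, -3): internal (-3.00000, -7.24264); octagon support 7.24264 vs apothem 1.2 → ∉ W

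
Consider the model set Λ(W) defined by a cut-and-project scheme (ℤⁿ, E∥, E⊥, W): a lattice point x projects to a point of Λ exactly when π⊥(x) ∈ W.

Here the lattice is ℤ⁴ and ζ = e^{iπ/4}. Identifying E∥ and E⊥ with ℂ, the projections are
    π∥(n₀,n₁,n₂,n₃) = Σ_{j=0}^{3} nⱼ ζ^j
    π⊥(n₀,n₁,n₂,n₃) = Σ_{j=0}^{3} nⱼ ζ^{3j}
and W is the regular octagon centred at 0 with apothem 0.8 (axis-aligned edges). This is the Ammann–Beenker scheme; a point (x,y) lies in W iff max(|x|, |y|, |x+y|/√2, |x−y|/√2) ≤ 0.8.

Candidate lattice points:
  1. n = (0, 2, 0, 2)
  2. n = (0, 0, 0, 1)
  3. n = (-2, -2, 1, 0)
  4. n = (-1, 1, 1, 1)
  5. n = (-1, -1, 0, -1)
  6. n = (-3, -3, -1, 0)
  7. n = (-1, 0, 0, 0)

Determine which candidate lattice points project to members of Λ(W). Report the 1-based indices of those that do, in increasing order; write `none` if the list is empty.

π⊥(n) = n₀ + n₁ζ³ + n₂ζ⁶ + n₃ζ⁹ where ζ = e^{iπ/4}.
candidate 1: n = (0, 2, 0, 2) → π⊥ ≈ (+0.00000, +2.82843); max(|x|,|y|,|x±y|/√2) = 2.82843 > 0.8 ⇒ ∉ W
candidate 2: n = (0, 0, 0, 1) → π⊥ ≈ (+0.70711, +0.70711); max(|x|,|y|,|x±y|/√2) = 1.00000 > 0.8 ⇒ ∉ W
candidate 3: n = (-2, -2, 1, 0) → π⊥ ≈ (-0.58579, -2.41421); max(|x|,|y|,|x±y|/√2) = 2.41421 > 0.8 ⇒ ∉ W
candidate 4: n = (-1, 1, 1, 1) → π⊥ ≈ (-1.00000, +0.41421); max(|x|,|y|,|x±y|/√2) = 1.00000 > 0.8 ⇒ ∉ W
candidate 5: n = (-1, -1, 0, -1) → π⊥ ≈ (-1.00000, -1.41421); max(|x|,|y|,|x±y|/√2) = 1.70711 > 0.8 ⇒ ∉ W
candidate 6: n = (-3, -3, -1, 0) → π⊥ ≈ (-0.87868, -1.12132); max(|x|,|y|,|x±y|/√2) = 1.41421 > 0.8 ⇒ ∉ W
candidate 7: n = (-1, 0, 0, 0) → π⊥ ≈ (-1.00000, +0.00000); max(|x|,|y|,|x±y|/√2) = 1.00000 > 0.8 ⇒ ∉ W

none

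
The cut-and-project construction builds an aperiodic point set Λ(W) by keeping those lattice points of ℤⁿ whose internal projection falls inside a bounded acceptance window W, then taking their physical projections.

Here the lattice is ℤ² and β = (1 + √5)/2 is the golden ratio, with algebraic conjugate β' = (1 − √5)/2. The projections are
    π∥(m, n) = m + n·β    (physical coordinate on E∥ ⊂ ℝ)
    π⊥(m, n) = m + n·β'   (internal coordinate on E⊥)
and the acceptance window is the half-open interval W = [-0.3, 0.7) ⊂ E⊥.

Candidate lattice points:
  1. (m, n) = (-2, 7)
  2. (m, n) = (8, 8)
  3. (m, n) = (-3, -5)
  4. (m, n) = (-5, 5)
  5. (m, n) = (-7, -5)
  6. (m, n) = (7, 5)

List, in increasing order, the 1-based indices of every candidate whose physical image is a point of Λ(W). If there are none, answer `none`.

3

Numerically β ≈ 1.618034 and β' = −1/β ≈ -0.618034.
candidate 1: (m,n)=(-2,7) → π∥ = -2+7·β ≈ 9.326238, π⊥ = -2+7·β' ≈ -6.326238 ∉ [-0.3, 0.7) ⇒ out
candidate 2: (m,n)=(8,8) → π∥ = 8+8·β ≈ 20.944272, π⊥ = 8+8·β' ≈ 3.055728 ∉ [-0.3, 0.7) ⇒ out
candidate 3: (m,n)=(-3,-5) → π∥ = -3-5·β ≈ -11.090170, π⊥ = -3-5·β' ≈ 0.090170 ∈ [-0.3, 0.7) ⇒ IN Λ
candidate 4: (m,n)=(-5,5) → π∥ = -5+5·β ≈ 3.090170, π⊥ = -5+5·β' ≈ -8.090170 ∉ [-0.3, 0.7) ⇒ out
candidate 5: (m,n)=(-7,-5) → π∥ = -7-5·β ≈ -15.090170, π⊥ = -7-5·β' ≈ -3.909830 ∉ [-0.3, 0.7) ⇒ out
candidate 6: (m,n)=(7,5) → π∥ = 7+5·β ≈ 15.090170, π⊥ = 7+5·β' ≈ 3.909830 ∉ [-0.3, 0.7) ⇒ out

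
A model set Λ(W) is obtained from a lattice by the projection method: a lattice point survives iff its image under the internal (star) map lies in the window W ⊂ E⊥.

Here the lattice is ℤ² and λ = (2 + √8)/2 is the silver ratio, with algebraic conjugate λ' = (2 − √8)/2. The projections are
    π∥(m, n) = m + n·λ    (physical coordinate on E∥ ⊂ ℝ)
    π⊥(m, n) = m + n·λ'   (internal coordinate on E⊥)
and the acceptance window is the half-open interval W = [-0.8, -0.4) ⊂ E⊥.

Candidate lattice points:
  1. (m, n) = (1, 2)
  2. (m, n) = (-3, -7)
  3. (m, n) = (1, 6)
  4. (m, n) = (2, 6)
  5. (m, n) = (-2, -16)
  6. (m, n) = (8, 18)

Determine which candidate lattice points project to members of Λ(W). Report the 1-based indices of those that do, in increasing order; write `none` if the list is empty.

Compute λ' = (2−√8)/2 = -0.4142, so π⊥(m,n) = m -0.4142·n.
candidate 1: (m,n)=(1,2) → π∥ = 1+2·λ ≈ 5.8284, π⊥ = 1+2·λ' ≈ 0.1716 ∉ [-0.8, -0.4) ⇒ out
candidate 2: (m,n)=(-3,-7) → π∥ = -3-7·λ ≈ -19.8995, π⊥ = -3-7·λ' ≈ -0.1005 ∉ [-0.8, -0.4) ⇒ out
candidate 3: (m,n)=(1,6) → π∥ = 1+6·λ ≈ 15.4853, π⊥ = 1+6·λ' ≈ -1.4853 ∉ [-0.8, -0.4) ⇒ out
candidate 4: (m,n)=(2,6) → π∥ = 2+6·λ ≈ 16.4853, π⊥ = 2+6·λ' ≈ -0.4853 ∈ [-0.8, -0.4) ⇒ IN Λ
candidate 5: (m,n)=(-2,-16) → π∥ = -2-16·λ ≈ -40.6274, π⊥ = -2-16·λ' ≈ 4.6274 ∉ [-0.8, -0.4) ⇒ out
candidate 6: (m,n)=(8,18) → π∥ = 8+18·λ ≈ 51.4558, π⊥ = 8+18·λ' ≈ 0.5442 ∉ [-0.8, -0.4) ⇒ out

4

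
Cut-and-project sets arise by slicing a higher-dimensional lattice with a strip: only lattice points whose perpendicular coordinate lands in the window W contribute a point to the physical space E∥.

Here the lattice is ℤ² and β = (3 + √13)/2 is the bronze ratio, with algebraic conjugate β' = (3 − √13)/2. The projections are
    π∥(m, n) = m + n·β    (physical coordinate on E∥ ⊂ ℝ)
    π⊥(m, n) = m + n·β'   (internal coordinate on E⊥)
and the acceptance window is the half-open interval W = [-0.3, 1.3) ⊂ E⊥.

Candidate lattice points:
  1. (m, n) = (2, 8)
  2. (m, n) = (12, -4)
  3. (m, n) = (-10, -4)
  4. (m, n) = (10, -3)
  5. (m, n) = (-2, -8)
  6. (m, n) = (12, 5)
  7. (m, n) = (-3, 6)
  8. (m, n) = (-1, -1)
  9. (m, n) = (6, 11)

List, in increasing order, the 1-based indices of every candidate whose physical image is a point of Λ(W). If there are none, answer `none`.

Compute β' = (3−√13)/2 = -0.3028, so π⊥(m,n) = m -0.3028·n.
#1 (2,8): internal coord 2 + (8)·β' = -0.4222; -0.4222 ∉ [-0.3, 1.3) → out
#2 (12,-4): internal coord 12 + (-4)·β' = +13.2111; +13.2111 ∉ [-0.3, 1.3) → out
#3 (-10,-4): internal coord -10 + (-4)·β' = -8.7889; -8.7889 ∉ [-0.3, 1.3) → out
#4 (10,-3): internal coord 10 + (-3)·β' = +10.9083; +10.9083 ∉ [-0.3, 1.3) → out
#5 (-2,-8): internal coord -2 + (-8)·β' = +0.4222; +0.4222 ∈ [-0.3, 1.3) → IN Λ
#6 (12,5): internal coord 12 + (5)·β' = +10.4861; +10.4861 ∉ [-0.3, 1.3) → out
#7 (-3,6): internal coord -3 + (6)·β' = -4.8167; -4.8167 ∉ [-0.3, 1.3) → out
#8 (-1,-1): internal coord -1 + (-1)·β' = -0.6972; -0.6972 ∉ [-0.3, 1.3) → out
#9 (6,11): internal coord 6 + (11)·β' = +2.6695; +2.6695 ∉ [-0.3, 1.3) → out

5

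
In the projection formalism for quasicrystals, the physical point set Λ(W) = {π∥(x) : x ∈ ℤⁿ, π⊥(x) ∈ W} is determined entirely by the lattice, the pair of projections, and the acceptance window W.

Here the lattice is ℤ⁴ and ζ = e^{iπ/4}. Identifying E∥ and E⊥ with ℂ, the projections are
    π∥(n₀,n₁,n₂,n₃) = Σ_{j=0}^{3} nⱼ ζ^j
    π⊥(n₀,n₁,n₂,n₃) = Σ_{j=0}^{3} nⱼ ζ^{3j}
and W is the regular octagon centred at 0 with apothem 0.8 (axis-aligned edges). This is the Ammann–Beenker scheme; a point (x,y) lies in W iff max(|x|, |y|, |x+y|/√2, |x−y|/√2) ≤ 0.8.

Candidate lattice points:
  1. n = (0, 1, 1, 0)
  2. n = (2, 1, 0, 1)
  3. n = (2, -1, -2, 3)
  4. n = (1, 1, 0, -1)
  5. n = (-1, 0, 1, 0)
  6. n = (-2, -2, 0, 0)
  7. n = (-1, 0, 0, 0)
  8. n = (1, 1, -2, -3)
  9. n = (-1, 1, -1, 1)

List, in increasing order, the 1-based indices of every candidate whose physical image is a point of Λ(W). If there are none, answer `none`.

π⊥(n) = n₀ + n₁ζ³ + n₂ζ⁶ + n₃ζ⁹ where ζ = e^{iπ/4}.
#1 (0, 1, 1, 0): internal (-0.7071, -0.2929); octagon support 0.7071 vs apothem 0.8 → ∈ W
#2 (2, 1, 0, 1): internal (2.0000, 1.4142); octagon support 2.4142 vs apothem 0.8 → ∉ W
#3 (2, -1, -2, 3): internal (4.8284, 3.4142); octagon support 5.8284 vs apothem 0.8 → ∉ W
#4 (1, 1, 0, -1): internal (-0.4142, 0.0000); octagon support 0.4142 vs apothem 0.8 → ∈ W
#5 (-1, 0, 1, 0): internal (-1.0000, -1.0000); octagon support 1.4142 vs apothem 0.8 → ∉ W
#6 (-2, -2, 0, 0): internal (-0.5858, -1.4142); octagon support 1.4142 vs apothem 0.8 → ∉ W
#7 (-1, 0, 0, 0): internal (-1.0000, 0.0000); octagon support 1.0000 vs apothem 0.8 → ∉ W
#8 (1, 1, -2, -3): internal (-1.8284, 0.5858); octagon support 1.8284 vs apothem 0.8 → ∉ W
#9 (-1, 1, -1, 1): internal (-1.0000, 2.4142); octagon support 2.4142 vs apothem 0.8 → ∉ W

1, 4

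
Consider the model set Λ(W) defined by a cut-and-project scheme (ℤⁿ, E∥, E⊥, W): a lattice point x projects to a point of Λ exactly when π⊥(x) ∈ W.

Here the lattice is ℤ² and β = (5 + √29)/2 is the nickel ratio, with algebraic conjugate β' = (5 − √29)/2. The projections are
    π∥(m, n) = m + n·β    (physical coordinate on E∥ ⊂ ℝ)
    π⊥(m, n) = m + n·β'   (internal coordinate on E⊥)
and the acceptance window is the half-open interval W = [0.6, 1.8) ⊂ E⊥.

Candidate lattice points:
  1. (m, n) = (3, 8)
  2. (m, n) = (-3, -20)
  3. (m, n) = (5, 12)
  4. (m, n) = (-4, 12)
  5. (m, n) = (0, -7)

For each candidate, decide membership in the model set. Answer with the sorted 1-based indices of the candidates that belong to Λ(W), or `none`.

1, 2, 5

β' = (5−√29)/2 ≈ -0.1926.
[1] lift (3,8): star map gives 1.4593; window check 0.6 ≤ 1.4593 < 1.8 is true → IN Λ
[2] lift (-3,-20): star map gives 0.8516; window check 0.6 ≤ 0.8516 < 1.8 is true → IN Λ
[3] lift (5,12): star map gives 2.6890; window check 0.6 ≤ 2.6890 < 1.8 is false → out
[4] lift (-4,12): star map gives -6.3110; window check 0.6 ≤ -6.3110 < 1.8 is false → out
[5] lift (0,-7): star map gives 1.3481; window check 0.6 ≤ 1.3481 < 1.8 is true → IN Λ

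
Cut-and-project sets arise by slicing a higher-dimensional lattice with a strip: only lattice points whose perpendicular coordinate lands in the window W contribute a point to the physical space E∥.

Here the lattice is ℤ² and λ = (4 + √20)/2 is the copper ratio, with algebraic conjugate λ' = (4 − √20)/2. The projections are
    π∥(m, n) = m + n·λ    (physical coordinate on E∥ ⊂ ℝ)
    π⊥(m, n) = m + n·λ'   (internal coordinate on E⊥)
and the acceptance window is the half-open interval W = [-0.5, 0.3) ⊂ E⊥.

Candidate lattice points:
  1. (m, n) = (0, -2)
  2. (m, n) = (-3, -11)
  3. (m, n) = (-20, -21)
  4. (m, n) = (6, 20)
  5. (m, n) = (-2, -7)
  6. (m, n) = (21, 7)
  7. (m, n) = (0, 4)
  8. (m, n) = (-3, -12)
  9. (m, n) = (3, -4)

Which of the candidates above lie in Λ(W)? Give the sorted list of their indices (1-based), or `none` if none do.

2, 5, 8

Compute λ' = (4−√20)/2 = -0.236068, so π⊥(m,n) = m -0.236068·n.
[1] lift (0,-2): star map gives 0.472136; window check -0.5 ≤ 0.472136 < 0.3 is false → out
[2] lift (-3,-11): star map gives -0.403252; window check -0.5 ≤ -0.403252 < 0.3 is true → IN Λ
[3] lift (-20,-21): star map gives -15.042572; window check -0.5 ≤ -15.042572 < 0.3 is false → out
[4] lift (6,20): star map gives 1.278640; window check -0.5 ≤ 1.278640 < 0.3 is false → out
[5] lift (-2,-7): star map gives -0.347524; window check -0.5 ≤ -0.347524 < 0.3 is true → IN Λ
[6] lift (21,7): star map gives 19.347524; window check -0.5 ≤ 19.347524 < 0.3 is false → out
[7] lift (0,4): star map gives -0.944272; window check -0.5 ≤ -0.944272 < 0.3 is false → out
[8] lift (-3,-12): star map gives -0.167184; window check -0.5 ≤ -0.167184 < 0.3 is true → IN Λ
[9] lift (3,-4): star map gives 3.944272; window check -0.5 ≤ 3.944272 < 0.3 is false → out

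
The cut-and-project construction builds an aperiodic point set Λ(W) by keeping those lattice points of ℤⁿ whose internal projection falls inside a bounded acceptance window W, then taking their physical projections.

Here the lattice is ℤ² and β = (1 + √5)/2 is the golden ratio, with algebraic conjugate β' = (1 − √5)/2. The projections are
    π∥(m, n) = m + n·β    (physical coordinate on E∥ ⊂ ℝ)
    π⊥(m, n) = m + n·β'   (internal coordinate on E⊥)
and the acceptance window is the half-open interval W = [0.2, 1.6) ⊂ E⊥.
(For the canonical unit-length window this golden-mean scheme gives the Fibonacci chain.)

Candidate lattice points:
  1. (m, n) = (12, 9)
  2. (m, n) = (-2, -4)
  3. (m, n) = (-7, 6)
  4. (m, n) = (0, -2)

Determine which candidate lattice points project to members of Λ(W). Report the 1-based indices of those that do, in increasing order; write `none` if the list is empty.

2, 4

β' = (1−√5)/2 ≈ -0.6180.
#1 (12,9): internal coord 12 + (9)·β' = +6.4377; +6.4377 ∉ [0.2, 1.6) → out
#2 (-2,-4): internal coord -2 + (-4)·β' = +0.4721; +0.4721 ∈ [0.2, 1.6) → IN Λ
#3 (-7,6): internal coord -7 + (6)·β' = -10.7082; -10.7082 ∉ [0.2, 1.6) → out
#4 (0,-2): internal coord 0 + (-2)·β' = +1.2361; +1.2361 ∈ [0.2, 1.6) → IN Λ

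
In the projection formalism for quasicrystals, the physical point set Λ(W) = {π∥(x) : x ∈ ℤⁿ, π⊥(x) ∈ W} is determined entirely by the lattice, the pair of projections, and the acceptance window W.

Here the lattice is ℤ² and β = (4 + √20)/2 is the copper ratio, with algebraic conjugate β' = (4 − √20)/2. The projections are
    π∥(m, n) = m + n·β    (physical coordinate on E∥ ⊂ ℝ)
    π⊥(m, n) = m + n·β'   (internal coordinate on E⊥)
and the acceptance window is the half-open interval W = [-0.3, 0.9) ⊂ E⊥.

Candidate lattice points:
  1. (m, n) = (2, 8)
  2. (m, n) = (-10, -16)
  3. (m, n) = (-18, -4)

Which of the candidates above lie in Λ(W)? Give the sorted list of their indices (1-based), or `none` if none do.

1

β' = (4−√20)/2 ≈ -0.2361.
candidate 1: (m,n)=(2,8) → π∥ = 2+8·β ≈ 35.8885, π⊥ = 2+8·β' ≈ 0.1115 ∈ [-0.3, 0.9) ⇒ IN Λ
candidate 2: (m,n)=(-10,-16) → π∥ = -10-16·β ≈ -77.7771, π⊥ = -10-16·β' ≈ -6.2229 ∉ [-0.3, 0.9) ⇒ out
candidate 3: (m,n)=(-18,-4) → π∥ = -18-4·β ≈ -34.9443, π⊥ = -18-4·β' ≈ -17.0557 ∉ [-0.3, 0.9) ⇒ out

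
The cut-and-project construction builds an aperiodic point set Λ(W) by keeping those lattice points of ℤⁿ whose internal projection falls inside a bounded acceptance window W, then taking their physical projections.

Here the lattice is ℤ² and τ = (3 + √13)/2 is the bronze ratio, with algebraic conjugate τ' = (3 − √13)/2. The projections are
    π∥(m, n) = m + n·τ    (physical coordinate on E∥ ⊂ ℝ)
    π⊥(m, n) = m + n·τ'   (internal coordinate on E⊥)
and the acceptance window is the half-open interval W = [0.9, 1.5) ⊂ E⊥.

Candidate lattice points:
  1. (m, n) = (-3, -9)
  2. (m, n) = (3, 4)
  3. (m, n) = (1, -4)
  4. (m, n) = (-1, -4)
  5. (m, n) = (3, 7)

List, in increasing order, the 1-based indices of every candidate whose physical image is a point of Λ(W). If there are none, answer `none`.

Compute τ' = (3−√13)/2 = -0.3028, so π⊥(m,n) = m -0.3028·n.
[1] lift (-3,-9): star map gives -0.2750; window check 0.9 ≤ -0.2750 < 1.5 is false → out
[2] lift (3,4): star map gives 1.7889; window check 0.9 ≤ 1.7889 < 1.5 is false → out
[3] lift (1,-4): star map gives 2.2111; window check 0.9 ≤ 2.2111 < 1.5 is false → out
[4] lift (-1,-4): star map gives 0.2111; window check 0.9 ≤ 0.2111 < 1.5 is false → out
[5] lift (3,7): star map gives 0.8806; window check 0.9 ≤ 0.8806 < 1.5 is false → out

none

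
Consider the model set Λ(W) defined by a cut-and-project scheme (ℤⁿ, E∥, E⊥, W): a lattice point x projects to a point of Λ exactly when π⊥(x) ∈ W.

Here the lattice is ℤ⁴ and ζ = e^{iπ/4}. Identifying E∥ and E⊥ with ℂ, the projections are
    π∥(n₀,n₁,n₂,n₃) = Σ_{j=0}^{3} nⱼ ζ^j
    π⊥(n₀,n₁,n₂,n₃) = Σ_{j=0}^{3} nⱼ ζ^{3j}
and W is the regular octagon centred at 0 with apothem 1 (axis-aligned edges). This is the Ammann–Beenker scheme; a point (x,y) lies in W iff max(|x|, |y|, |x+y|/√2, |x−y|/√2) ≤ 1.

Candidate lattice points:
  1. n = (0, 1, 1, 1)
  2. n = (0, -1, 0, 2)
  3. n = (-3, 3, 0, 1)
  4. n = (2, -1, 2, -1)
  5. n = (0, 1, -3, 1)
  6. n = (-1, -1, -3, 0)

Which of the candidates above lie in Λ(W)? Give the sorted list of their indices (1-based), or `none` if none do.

1

π⊥(n) = n₀ + n₁ζ³ + n₂ζ⁶ + n₃ζ⁹ where ζ = e^{iπ/4}.
#1 (0, 1, 1, 1): internal (0.00000, 0.41421); octagon support 0.41421 vs apothem 1 → ∈ W
#2 (0, -1, 0, 2): internal (2.12132, 0.70711); octagon support 2.12132 vs apothem 1 → ∉ W
#3 (-3, 3, 0, 1): internal (-4.41421, 2.82843); octagon support 5.12132 vs apothem 1 → ∉ W
#4 (2, -1, 2, -1): internal (2.00000, -3.41421); octagon support 3.82843 vs apothem 1 → ∉ W
#5 (0, 1, -3, 1): internal (0.00000, 4.41421); octagon support 4.41421 vs apothem 1 → ∉ W
#6 (-1, -1, -3, 0): internal (-0.29289, 2.29289); octagon support 2.29289 vs apothem 1 → ∉ W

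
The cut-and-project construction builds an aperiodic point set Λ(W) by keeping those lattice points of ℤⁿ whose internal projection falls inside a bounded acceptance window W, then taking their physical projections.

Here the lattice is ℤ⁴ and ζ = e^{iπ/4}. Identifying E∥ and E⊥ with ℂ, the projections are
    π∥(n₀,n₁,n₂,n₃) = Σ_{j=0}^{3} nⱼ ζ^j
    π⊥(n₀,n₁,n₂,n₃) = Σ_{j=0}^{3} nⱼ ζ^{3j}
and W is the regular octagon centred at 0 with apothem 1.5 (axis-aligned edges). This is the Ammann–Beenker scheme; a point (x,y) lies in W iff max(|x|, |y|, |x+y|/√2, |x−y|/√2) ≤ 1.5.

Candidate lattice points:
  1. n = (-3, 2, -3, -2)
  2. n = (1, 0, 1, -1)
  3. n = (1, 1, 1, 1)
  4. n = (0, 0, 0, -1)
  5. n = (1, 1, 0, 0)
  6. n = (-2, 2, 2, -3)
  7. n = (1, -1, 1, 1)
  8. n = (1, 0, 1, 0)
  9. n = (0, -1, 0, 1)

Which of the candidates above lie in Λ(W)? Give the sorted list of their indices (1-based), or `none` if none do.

3, 4, 5, 8, 9

With ζ = e^{iπ/4} the internal vectors are ζ^0,ζ^3,ζ^6,ζ^9.
#1 (-3, 2, -3, -2): internal (-5.828427, 3.000000); octagon support 6.242641 vs apothem 1.5 → ∉ W
#2 (1, 0, 1, -1): internal (0.292893, -1.707107); octagon support 1.707107 vs apothem 1.5 → ∉ W
#3 (1, 1, 1, 1): internal (1.000000, 0.414214); octagon support 1.000000 vs apothem 1.5 → ∈ W
#4 (0, 0, 0, -1): internal (-0.707107, -0.707107); octagon support 1.000000 vs apothem 1.5 → ∈ W
#5 (1, 1, 0, 0): internal (0.292893, 0.707107); octagon support 0.707107 vs apothem 1.5 → ∈ W
#6 (-2, 2, 2, -3): internal (-5.535534, -2.707107); octagon support 5.828427 vs apothem 1.5 → ∉ W
#7 (1, -1, 1, 1): internal (2.414214, -1.000000); octagon support 2.414214 vs apothem 1.5 → ∉ W
#8 (1, 0, 1, 0): internal (1.000000, -1.000000); octagon support 1.414214 vs apothem 1.5 → ∈ W
#9 (0, -1, 0, 1): internal (1.414214, 0.000000); octagon support 1.414214 vs apothem 1.5 → ∈ W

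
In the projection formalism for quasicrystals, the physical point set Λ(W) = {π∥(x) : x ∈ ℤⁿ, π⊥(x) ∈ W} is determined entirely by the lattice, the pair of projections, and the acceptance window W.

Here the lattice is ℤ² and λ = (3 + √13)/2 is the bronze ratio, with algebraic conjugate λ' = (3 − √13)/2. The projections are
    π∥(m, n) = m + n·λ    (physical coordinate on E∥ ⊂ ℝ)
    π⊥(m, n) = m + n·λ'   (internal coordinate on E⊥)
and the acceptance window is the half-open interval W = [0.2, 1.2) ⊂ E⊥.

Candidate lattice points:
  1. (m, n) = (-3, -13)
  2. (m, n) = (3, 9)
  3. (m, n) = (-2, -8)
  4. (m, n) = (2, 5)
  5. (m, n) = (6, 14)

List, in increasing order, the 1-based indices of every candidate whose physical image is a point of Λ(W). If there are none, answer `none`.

λ' = (3−√13)/2 ≈ -0.302776.
candidate 1: (m,n)=(-3,-13) → π∥ = -3-13·λ ≈ -45.936083, π⊥ = -3-13·λ' ≈ 0.936083 ∈ [0.2, 1.2) ⇒ IN Λ
candidate 2: (m,n)=(3,9) → π∥ = 3+9·λ ≈ 32.724981, π⊥ = 3+9·λ' ≈ 0.275019 ∈ [0.2, 1.2) ⇒ IN Λ
candidate 3: (m,n)=(-2,-8) → π∥ = -2-8·λ ≈ -28.422205, π⊥ = -2-8·λ' ≈ 0.422205 ∈ [0.2, 1.2) ⇒ IN Λ
candidate 4: (m,n)=(2,5) → π∥ = 2+5·λ ≈ 18.513878, π⊥ = 2+5·λ' ≈ 0.486122 ∈ [0.2, 1.2) ⇒ IN Λ
candidate 5: (m,n)=(6,14) → π∥ = 6+14·λ ≈ 52.238859, π⊥ = 6+14·λ' ≈ 1.761141 ∉ [0.2, 1.2) ⇒ out

1, 2, 3, 4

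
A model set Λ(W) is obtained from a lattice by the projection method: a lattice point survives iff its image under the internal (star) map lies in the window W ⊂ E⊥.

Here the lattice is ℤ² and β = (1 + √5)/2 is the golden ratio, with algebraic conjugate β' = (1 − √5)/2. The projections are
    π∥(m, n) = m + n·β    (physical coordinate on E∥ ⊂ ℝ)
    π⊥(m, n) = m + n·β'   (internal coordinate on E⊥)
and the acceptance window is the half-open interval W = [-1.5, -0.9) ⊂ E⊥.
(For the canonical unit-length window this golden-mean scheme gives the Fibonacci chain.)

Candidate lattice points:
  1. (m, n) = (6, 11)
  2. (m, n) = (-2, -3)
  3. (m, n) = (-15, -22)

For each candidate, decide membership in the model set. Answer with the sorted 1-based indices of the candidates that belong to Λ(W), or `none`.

Numerically β ≈ 1.6180 and β' = −1/β ≈ -0.6180.
#1 (6,11): internal coord 6 + (11)·β' = -0.7984; -0.7984 ∉ [-1.5, -0.9) → out
#2 (-2,-3): internal coord -2 + (-3)·β' = -0.1459; -0.1459 ∉ [-1.5, -0.9) → out
#3 (-15,-22): internal coord -15 + (-22)·β' = -1.4033; -1.4033 ∈ [-1.5, -0.9) → IN Λ

3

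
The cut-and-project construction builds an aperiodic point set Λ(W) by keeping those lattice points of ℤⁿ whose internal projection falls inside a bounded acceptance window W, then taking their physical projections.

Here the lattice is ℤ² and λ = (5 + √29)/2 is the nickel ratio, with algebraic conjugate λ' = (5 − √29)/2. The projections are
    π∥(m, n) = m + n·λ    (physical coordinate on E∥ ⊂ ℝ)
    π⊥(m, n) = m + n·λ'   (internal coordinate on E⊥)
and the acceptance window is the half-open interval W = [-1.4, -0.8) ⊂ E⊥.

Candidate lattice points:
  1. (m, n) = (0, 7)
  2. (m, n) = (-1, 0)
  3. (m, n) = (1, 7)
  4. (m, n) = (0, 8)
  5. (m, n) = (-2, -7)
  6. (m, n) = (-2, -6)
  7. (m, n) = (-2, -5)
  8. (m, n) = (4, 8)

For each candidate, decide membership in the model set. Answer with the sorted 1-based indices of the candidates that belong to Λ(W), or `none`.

1, 2, 6, 7

Numerically λ ≈ 5.19258 and λ' = −1/λ ≈ -0.19258.
[1] lift (0,7): star map gives -1.34808; window check -1.4 ≤ -1.34808 < -0.8 is true → IN Λ
[2] lift (-1,0): star map gives -1.00000; window check -1.4 ≤ -1.00000 < -0.8 is true → IN Λ
[3] lift (1,7): star map gives -0.34808; window check -1.4 ≤ -0.34808 < -0.8 is false → out
[4] lift (0,8): star map gives -1.54066; window check -1.4 ≤ -1.54066 < -0.8 is false → out
[5] lift (-2,-7): star map gives -0.65192; window check -1.4 ≤ -0.65192 < -0.8 is false → out
[6] lift (-2,-6): star map gives -0.84451; window check -1.4 ≤ -0.84451 < -0.8 is true → IN Λ
[7] lift (-2,-5): star map gives -1.03709; window check -1.4 ≤ -1.03709 < -0.8 is true → IN Λ
[8] lift (4,8): star map gives 2.45934; window check -1.4 ≤ 2.45934 < -0.8 is false → out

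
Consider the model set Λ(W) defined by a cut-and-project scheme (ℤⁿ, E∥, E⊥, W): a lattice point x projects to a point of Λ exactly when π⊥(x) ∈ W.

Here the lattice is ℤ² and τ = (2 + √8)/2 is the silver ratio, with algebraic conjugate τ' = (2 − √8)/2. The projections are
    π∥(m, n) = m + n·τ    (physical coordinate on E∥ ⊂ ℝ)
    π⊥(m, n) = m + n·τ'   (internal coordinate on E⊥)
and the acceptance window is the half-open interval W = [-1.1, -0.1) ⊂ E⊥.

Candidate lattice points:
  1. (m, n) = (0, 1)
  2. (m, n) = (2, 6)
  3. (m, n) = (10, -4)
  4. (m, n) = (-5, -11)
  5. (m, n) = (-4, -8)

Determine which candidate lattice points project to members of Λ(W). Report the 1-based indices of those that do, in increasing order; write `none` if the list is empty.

1, 2, 4, 5

Numerically τ ≈ 2.41421 and τ' = −1/τ ≈ -0.41421.
[1] lift (0,1): star map gives -0.41421; window check -1.1 ≤ -0.41421 < -0.1 is true → IN Λ
[2] lift (2,6): star map gives -0.48528; window check -1.1 ≤ -0.48528 < -0.1 is true → IN Λ
[3] lift (10,-4): star map gives 11.65685; window check -1.1 ≤ 11.65685 < -0.1 is false → out
[4] lift (-5,-11): star map gives -0.44365; window check -1.1 ≤ -0.44365 < -0.1 is true → IN Λ
[5] lift (-4,-8): star map gives -0.68629; window check -1.1 ≤ -0.68629 < -0.1 is true → IN Λ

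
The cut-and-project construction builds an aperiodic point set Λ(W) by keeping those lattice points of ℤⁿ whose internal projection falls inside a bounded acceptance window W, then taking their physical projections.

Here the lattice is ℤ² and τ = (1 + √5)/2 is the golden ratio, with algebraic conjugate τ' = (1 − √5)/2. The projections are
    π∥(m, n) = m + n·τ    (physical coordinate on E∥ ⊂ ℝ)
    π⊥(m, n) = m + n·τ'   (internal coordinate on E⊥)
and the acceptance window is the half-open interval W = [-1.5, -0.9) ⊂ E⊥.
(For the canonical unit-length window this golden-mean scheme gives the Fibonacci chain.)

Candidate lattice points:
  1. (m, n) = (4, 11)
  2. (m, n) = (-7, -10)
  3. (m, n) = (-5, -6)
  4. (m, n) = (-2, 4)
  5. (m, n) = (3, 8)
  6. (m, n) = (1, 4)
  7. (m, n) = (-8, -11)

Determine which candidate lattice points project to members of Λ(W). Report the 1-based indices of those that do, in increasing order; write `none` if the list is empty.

3, 6, 7

Compute τ' = (1−√5)/2 = -0.61803, so π⊥(m,n) = m -0.61803·n.
#1 (4,11): internal coord 4 + (11)·τ' = -2.79837; -2.79837 ∉ [-1.5, -0.9) → out
#2 (-7,-10): internal coord -7 + (-10)·τ' = -0.81966; -0.81966 ∉ [-1.5, -0.9) → out
#3 (-5,-6): internal coord -5 + (-6)·τ' = -1.29180; -1.29180 ∈ [-1.5, -0.9) → IN Λ
#4 (-2,4): internal coord -2 + (4)·τ' = -4.47214; -4.47214 ∉ [-1.5, -0.9) → out
#5 (3,8): internal coord 3 + (8)·τ' = -1.94427; -1.94427 ∉ [-1.5, -0.9) → out
#6 (1,4): internal coord 1 + (4)·τ' = -1.47214; -1.47214 ∈ [-1.5, -0.9) → IN Λ
#7 (-8,-11): internal coord -8 + (-11)·τ' = -1.20163; -1.20163 ∈ [-1.5, -0.9) → IN Λ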